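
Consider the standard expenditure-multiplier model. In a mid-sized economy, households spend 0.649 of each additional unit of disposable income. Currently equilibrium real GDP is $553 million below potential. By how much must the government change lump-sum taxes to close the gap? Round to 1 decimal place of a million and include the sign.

Spending multiplier = 1/(1 − MPC) = 1/(1 − 0.649) = 1/0.351 ≈ 2.849.
Tax multiplier = −c·k = −0.649/0.351 ≈ −1.849. Need ΔY = +$553 million, so ΔT = ΔY/(−c·k) = −(+$553 million) × 0.351 / 0.649 ≈ −$299.1 million.
The government should cut lump-sum taxes by $299.1 million.

−$299.1 million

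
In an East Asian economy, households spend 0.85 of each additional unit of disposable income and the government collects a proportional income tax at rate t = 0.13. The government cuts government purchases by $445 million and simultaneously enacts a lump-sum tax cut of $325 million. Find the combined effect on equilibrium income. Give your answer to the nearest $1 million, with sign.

−$648 million

Expenditure multiplier = 1/(1 − c(1−t)) = 1/(1 − 0.85×0.87) = 1/0.2605 ≈ 3.839.
ΔG contributes k·ΔG = (−$445 million) / 0.2605 ≈ −$1,708.3 million.
ΔT of −$325 million changes first-round spending by −c·ΔT = +$276.25 million, contributing k·(−c·ΔT) = (+$276.25 million) / 0.2605 ≈ +$1,060.5 million.
Net ΔY = k(ΔG − c·ΔT) = (−$168.75 million) / 0.2605 ≈ −$648 million.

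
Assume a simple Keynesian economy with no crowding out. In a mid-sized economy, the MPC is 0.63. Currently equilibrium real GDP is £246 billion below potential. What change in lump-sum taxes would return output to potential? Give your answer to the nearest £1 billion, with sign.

−£144 billion

Spending multiplier = 1/(1 − MPC) = 1/(1 − 0.63) = 1/0.37 ≈ 2.703.
Tax multiplier = −c·k = −0.63/0.37 ≈ −1.703. Need ΔY = +£246 billion, so ΔT = ΔY/(−c·k) = −(+£246 billion) × 0.37 / 0.63 ≈ −£144 billion.
The government should cut lump-sum taxes by £144 billion.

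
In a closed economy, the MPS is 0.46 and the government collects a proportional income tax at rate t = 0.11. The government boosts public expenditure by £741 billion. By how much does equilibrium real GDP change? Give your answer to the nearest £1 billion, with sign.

MPC = 1 − MPS = 1 − 0.46 = 0.54.
Expenditure multiplier = 1/(1 − c(1−t)) = 1/(1 − 0.54×0.89) = 1/0.5194 ≈ 1.925.
ΔY = k × ΔG = (+£741 billion) / 0.5194 ≈ +£1,427 billion.

+£1,427 billion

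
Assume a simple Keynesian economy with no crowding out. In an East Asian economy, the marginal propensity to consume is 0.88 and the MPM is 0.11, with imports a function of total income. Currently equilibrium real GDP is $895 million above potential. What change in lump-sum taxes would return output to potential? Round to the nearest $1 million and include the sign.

+$234 million

Spending multiplier = 1/(1 − c + m) = 1/(1 − 0.88 + 0.11) = 1/0.23 ≈ 4.348.
Tax multiplier = −c·k = −0.88/0.23 ≈ −3.826. Need ΔY = −$895 million, so ΔT = ΔY/(−c·k) = −(−$895 million) × 0.23 / 0.88 ≈ +$234 million.
The government should raise lump-sum taxes by $234 million.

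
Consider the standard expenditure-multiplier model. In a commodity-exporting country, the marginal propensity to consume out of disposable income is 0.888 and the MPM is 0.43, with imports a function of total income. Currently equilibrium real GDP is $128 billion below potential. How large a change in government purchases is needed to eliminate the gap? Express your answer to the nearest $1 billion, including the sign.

Spending multiplier = 1/(1 − c + m) = 1/(1 − 0.888 + 0.43) = 1/0.542 ≈ 1.845.
Need ΔY = +$128 billion, so ΔG = ΔY/k = (+$128 billion) × 0.542 ≈ +$69 billion.
The government should increase government purchases by $69 billion.

+$69 billion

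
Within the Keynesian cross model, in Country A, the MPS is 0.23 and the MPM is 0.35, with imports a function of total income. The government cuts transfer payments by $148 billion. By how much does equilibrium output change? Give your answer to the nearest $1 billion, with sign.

MPC = 1 − MPS = 1 − 0.23 = 0.77.
The transfer change shifts disposable income by −$148 billion, so first-round consumption changes by c·ΔTR = 0.77 × (−$148 billion) = −$113.96 billion.
Expenditure multiplier = 1/(1 − c + m) = 1/(1 − 0.77 + 0.35) = 1/0.58 ≈ 1.724.
The transfer multiplier is c × k ≈ 1.328, so ΔY = k × (c·ΔTR) = (−$113.96 billion) / 0.58 ≈ −$196 billion.

−$196 billion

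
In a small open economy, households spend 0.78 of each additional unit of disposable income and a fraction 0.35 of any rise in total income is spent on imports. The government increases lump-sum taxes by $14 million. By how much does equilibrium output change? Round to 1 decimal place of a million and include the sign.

−$19.2 million

A lump-sum tax change of +$14 million shifts disposable income by −$14 million; first-round consumption changes by −c × ΔT = −0.78 × (+$14 million) = −$10.92 million.
Expenditure multiplier = 1/(1 − c + m) = 1/(1 − 0.78 + 0.35) = 1/0.57 ≈ 1.754.
The tax multiplier is −c × k ≈ −1.368, so ΔY = k × (−c·ΔT) = (−$10.92 million) / 0.57 ≈ −$19.2 million.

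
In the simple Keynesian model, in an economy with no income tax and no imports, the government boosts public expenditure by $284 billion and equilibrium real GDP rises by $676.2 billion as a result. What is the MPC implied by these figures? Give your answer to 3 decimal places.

Implied spending multiplier k = ΔY/ΔG = 676.2/284 ≈ 2.381.
Since k = 1/(1 − MPC), MPC = 1 − 1/k = 1 − ΔG/ΔY = 1 − 284/676.2 ≈ 0.580.

0.580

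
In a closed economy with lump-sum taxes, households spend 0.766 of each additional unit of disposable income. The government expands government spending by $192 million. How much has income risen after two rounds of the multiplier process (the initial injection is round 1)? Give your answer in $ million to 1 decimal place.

Round 1 adds ΔG = $192 million; each later round is MPC = 0.766 times the previous.
After 2 rounds: 192 + 147.072 = ΔG·(1 − c^2)/(1 − c) = 192 × (1 − 0.586756)/0.234 ≈ $339.1 million.

$339.1 million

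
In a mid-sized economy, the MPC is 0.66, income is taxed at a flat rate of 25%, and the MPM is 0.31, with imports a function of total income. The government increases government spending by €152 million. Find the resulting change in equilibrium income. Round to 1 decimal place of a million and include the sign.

Government-spending multiplier = 1/(1 − c(1−t) + m) = 1/(1 − 0.66×0.75 + 0.31) = 1/0.815 ≈ 1.227.
ΔY = k × ΔG = (+€152 million) / 0.815 ≈ +€186.5 million.

+€186.5 million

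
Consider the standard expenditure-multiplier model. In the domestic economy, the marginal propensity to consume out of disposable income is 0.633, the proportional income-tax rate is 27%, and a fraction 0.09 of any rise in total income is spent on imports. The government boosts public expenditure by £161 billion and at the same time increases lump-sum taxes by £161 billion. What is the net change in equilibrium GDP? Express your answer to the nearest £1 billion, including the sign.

Expenditure multiplier = 1/(1 − c(1−t) + m) = 1/(1 − 0.633×0.73 + 0.09) = 1/0.62791 ≈ 1.593.
ΔG contributes k·ΔG = (+£161 billion) / 0.62791 ≈ +£256.4 billion.
ΔT of +£161 billion changes first-round spending by −c·ΔT = −£101.913 billion, contributing k·(−c·ΔT) = (−£101.913 billion) / 0.62791 ≈ −£162.3 billion.
Net ΔY = k(ΔG − c·ΔT) = (+£59.087 billion) / 0.62791 ≈ +£94 billion.

+£94 billion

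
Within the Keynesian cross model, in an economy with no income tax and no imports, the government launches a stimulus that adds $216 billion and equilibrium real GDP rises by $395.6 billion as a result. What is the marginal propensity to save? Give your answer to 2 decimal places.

0.55

Implied spending multiplier k = ΔY/ΔG = 395.6/216 ≈ 1.8315.
Since k = 1/(1 − MPC), MPC = 1 − 1/k = 1 − ΔG/ΔY = 1 − 216/395.6 ≈ 0.45.
MPS = 1 − MPC = 0.55.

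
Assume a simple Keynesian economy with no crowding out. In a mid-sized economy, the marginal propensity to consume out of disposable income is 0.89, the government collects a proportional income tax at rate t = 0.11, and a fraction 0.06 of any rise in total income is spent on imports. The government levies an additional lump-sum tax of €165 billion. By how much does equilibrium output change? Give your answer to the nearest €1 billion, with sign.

−€548 billion

A lump-sum tax change of +€165 billion shifts disposable income by −€165 billion; first-round consumption changes by −c × ΔT = −0.89 × (+€165 billion) = −€146.85 billion.
Expenditure multiplier = 1/(1 − c(1−t) + m) = 1/(1 − 0.89×0.89 + 0.06) = 1/0.2679 ≈ 3.733.
The tax multiplier is −c × k ≈ −3.322, so ΔY = k × (−c·ΔT) = (−€146.85 billion) / 0.2679 ≈ −€548 billion.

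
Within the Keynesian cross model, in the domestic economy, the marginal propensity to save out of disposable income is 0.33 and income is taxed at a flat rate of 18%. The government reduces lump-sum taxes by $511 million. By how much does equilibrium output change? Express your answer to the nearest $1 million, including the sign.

+$760 million

MPC = 1 − MPS = 1 − 0.33 = 0.67.
A lump-sum tax change of −$511 million shifts disposable income by +$511 million; first-round consumption changes by −c × ΔT = −0.67 × (−$511 million) = +$342.37 million.
Expenditure multiplier = 1/(1 − c(1−t)) = 1/(1 − 0.67×0.82) = 1/0.4506 ≈ 2.219.
The tax multiplier is −c × k ≈ −1.487, so ΔY = k × (−c·ΔT) = (+$342.37 million) / 0.4506 ≈ +$760 million.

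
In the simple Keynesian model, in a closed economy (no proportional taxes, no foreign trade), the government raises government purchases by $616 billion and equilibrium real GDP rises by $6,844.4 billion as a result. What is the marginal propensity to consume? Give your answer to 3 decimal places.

Implied spending multiplier k = ΔY/ΔG = 6,844.4/616 ≈ 11.111.
Since k = 1/(1 − MPC), MPC = 1 − 1/k = 1 − ΔG/ΔY = 1 − 616/6,844.4 ≈ 0.910.

0.910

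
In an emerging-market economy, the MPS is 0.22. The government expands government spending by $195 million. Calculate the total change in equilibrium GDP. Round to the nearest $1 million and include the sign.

+$886 million

MPC = 1 − MPS = 1 − 0.22 = 0.78.
Spending multiplier = 1/(1 − MPC) = 1/(1 − 0.78) = 1/0.22 ≈ 4.545.
ΔY = k × ΔG = (+$195 million) / 0.22 ≈ +$886 million.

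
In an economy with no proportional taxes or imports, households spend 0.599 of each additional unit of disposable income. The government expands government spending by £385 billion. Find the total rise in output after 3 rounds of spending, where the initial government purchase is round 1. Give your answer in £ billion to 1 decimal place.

£753.8 billion

Round 1 adds ΔG = £385 billion; each later round is MPC = 0.599 times the previous.
After 3 rounds: 385 + 230.615 + 138.138385 = ΔG·(1 − c^3)/(1 − c) = 385 × (1 − 0.214921799)/0.401 ≈ £753.8 billion.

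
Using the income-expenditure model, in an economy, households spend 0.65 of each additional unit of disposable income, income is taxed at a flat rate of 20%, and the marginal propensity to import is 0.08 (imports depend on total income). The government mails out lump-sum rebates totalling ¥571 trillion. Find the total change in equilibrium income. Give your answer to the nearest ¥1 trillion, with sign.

A lump-sum tax change of −¥571 trillion shifts disposable income by +¥571 trillion; first-round consumption changes by −c × ΔT = −0.65 × (−¥571 trillion) = +¥371.15 trillion.
Expenditure multiplier = 1/(1 − c(1−t) + m) = 1/(1 − 0.65×0.8 + 0.08) = 1/0.56 ≈ 1.786.
The tax multiplier is −c × k ≈ −1.161, so ΔY = k × (−c·ΔT) = (+¥371.15 trillion) / 0.56 ≈ +¥663 trillion.

+¥663 trillion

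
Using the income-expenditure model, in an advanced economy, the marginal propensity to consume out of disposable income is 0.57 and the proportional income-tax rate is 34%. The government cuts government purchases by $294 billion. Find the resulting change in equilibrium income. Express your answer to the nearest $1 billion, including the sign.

−$471 billion

Spending multiplier = 1/(1 − c(1−t)) = 1/(1 − 0.57×0.66) = 1/0.6238 ≈ 1.603.
ΔY = k × ΔG = (−$294 billion) / 0.6238 ≈ −$471 billion.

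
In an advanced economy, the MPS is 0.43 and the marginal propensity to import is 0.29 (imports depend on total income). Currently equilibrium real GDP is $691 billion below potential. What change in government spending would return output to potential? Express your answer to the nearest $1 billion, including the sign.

+$498 billion

MPC = 1 − MPS = 1 − 0.43 = 0.57.
Spending multiplier = 1/(1 − c + m) = 1/(1 − 0.57 + 0.29) = 1/0.72 ≈ 1.389.
Need ΔY = +$691 billion, so ΔG = ΔY/k = (+$691 billion) × 0.72 ≈ +$498 billion.
The government should increase government spending by $498 billion.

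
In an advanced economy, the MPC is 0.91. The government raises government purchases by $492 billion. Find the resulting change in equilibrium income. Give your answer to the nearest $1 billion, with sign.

Spending multiplier = 1/(1 − MPC) = 1/(1 − 0.91) = 1/0.09 ≈ 11.111.
ΔY = k × ΔG = (+$492 billion) / 0.09 ≈ +$5,467 billion.

+$5,467 billion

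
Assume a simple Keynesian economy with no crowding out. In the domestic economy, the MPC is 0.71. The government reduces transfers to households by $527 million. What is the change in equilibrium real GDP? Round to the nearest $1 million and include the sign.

−$1,290 million

The transfer change shifts disposable income by −$527 million, so first-round consumption changes by c·ΔTR = 0.71 × (−$527 million) = −$374.17 million.
Expenditure multiplier = 1/(1 − MPC) = 1/(1 − 0.71) = 1/0.29 ≈ 3.448.
The transfer multiplier is c × k ≈ 2.448, so ΔY = k × (c·ΔTR) = (−$374.17 million) / 0.29 ≈ −$1,290 million.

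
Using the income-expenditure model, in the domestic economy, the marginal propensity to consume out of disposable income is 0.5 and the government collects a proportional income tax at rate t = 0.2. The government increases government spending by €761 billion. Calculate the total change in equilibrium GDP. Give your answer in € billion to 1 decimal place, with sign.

Expenditure multiplier = 1/(1 − c(1−t)) = 1/(1 − 0.5×0.8) = 1/0.6 ≈ 1.667.
ΔY = k × ΔG = (+€761 billion) / 0.6 ≈ +€1,268.3 billion.

+€1,268.3 billion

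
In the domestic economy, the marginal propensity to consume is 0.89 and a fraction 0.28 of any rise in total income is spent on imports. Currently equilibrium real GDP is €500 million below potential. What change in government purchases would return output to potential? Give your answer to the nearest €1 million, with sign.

+€195 million

Spending multiplier = 1/(1 − c + m) = 1/(1 − 0.89 + 0.28) = 1/0.39 ≈ 2.564.
Need ΔY = +€500 million, so ΔG = ΔY/k = (+€500 million) × 0.39 = +€195 million.
The government should increase government purchases by €195 million.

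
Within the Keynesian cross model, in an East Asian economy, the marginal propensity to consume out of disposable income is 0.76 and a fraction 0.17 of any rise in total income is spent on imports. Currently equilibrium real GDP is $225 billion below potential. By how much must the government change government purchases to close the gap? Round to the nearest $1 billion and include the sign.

Spending multiplier = 1/(1 − c + m) = 1/(1 − 0.76 + 0.17) = 1/0.41 ≈ 2.439.
Need ΔY = +$225 billion, so ΔG = ΔY/k = (+$225 billion) × 0.41 ≈ +$92 billion.
The government should increase government purchases by $92 billion.

+$92 billion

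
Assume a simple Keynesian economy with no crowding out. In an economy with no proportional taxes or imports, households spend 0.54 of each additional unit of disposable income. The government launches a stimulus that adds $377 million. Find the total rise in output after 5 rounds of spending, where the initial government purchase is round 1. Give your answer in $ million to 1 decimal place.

Round 1 adds ΔG = $377 million; each later round is MPC = 0.54 times the previous.
After 5 rounds: 377 + 203.58 + 109.9332 + 59.363928 + 32.05652112 = ΔG·(1 − c^5)/(1 − c) = 377 × (1 − 0.0459165024)/0.46 ≈ $781.9 million.

$781.9 million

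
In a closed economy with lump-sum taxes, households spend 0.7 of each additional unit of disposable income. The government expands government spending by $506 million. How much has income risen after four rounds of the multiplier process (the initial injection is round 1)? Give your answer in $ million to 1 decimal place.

Round 1 adds ΔG = $506 million; each later round is MPC = 0.7 times the previous.
After 4 rounds: 506 + 354.2 + 247.94 + 173.558 = ΔG·(1 − c^4)/(1 − c) = 506 × (1 − 0.2401)/0.3 ≈ $1,281.7 million.

$1,281.7 million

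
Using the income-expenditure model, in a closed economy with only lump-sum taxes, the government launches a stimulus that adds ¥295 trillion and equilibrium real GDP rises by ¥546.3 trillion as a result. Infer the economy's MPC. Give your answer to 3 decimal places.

0.460

Implied spending multiplier k = ΔY/ΔG = 546.3/295 ≈ 1.8519.
Since k = 1/(1 − MPC), MPC = 1 − 1/k = 1 − ΔG/ΔY = 1 − 295/546.3 ≈ 0.460.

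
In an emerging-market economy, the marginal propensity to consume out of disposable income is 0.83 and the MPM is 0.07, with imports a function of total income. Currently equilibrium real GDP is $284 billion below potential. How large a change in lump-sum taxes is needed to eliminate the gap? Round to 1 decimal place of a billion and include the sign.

−$82.1 billion

Spending multiplier = 1/(1 − c + m) = 1/(1 − 0.83 + 0.07) = 1/0.24 ≈ 4.167.
Tax multiplier = −c·k = −0.83/0.24 ≈ −3.458. Need ΔY = +$284 billion, so ΔT = ΔY/(−c·k) = −(+$284 billion) × 0.24 / 0.83 ≈ −$82.1 billion.
The government should cut lump-sum taxes by $82.1 billion.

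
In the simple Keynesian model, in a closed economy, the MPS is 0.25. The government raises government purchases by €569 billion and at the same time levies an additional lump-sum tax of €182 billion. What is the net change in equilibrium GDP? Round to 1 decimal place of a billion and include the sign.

+€1,730.0 billion

MPC = 1 − MPS = 1 − 0.25 = 0.75.
Expenditure multiplier = 1/(1 − MPC) = 1/(1 − 0.75) = 1/0.25 = 4.
ΔG contributes k·ΔG = (+€569 billion) / 0.25 = +€2,276 billion.
ΔT of +€182 billion changes first-round spending by −c·ΔT = −€136.5 billion, contributing k·(−c·ΔT) = (−€136.5 billion) / 0.25 = −€546 billion.
Net ΔY = k(ΔG − c·ΔT) = (+€432.5 billion) / 0.25 = +€1,730 billion.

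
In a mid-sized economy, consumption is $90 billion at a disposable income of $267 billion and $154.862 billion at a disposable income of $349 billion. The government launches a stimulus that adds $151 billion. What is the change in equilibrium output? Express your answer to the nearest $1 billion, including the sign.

+$722 billion

MPC = ΔC/ΔYd = (154.862 − 90)/(349 − 267) = 64.862/82 = 0.791.
Expenditure multiplier = 1/(1 − MPC) = 1/(1 − 0.791) = 1/0.209 ≈ 4.785.
ΔY = k × ΔG = (+$151 billion) / 0.209 ≈ +$722 billion.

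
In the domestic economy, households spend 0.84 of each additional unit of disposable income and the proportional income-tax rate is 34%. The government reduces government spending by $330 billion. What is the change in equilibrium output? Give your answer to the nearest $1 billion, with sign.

−$741 billion

Government-spending multiplier = 1/(1 − c(1−t)) = 1/(1 − 0.84×0.66) = 1/0.4456 ≈ 2.244.
ΔY = k × ΔG = (−$330 billion) / 0.4456 ≈ −$741 billion.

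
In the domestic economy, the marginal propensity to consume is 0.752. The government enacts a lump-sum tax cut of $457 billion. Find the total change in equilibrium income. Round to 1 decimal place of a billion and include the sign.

A lump-sum tax change of −$457 billion shifts disposable income by +$457 billion; first-round consumption changes by −c × ΔT = −0.752 × (−$457 billion) = +$343.664 billion.
Expenditure multiplier = 1/(1 − MPC) = 1/(1 − 0.752) = 1/0.248 ≈ 4.032.
The tax multiplier is −c × k ≈ −3.032, so ΔY = k × (−c·ΔT) = (+$343.664 billion) / 0.248 ≈ +$1,385.7 billion.

+$1,385.7 billion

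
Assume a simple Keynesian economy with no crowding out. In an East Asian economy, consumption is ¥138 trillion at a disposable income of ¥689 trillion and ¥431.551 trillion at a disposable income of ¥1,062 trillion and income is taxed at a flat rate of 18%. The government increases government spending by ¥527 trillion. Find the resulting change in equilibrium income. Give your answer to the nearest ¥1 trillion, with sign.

+¥1,486 trillion

MPC = ΔC/ΔYd = (431.551 − 138)/(1,062 − 689) = 293.551/373 = 0.787.
Spending multiplier = 1/(1 − c(1−t)) = 1/(1 − 0.787×0.82) = 1/0.35466 ≈ 2.82.
ΔY = k × ΔG = (+¥527 trillion) / 0.35466 ≈ +¥1,486 trillion.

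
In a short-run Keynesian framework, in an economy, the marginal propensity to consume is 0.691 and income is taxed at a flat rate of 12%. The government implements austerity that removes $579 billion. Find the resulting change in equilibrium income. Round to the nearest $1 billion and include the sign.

Expenditure multiplier = 1/(1 − c(1−t)) = 1/(1 − 0.691×0.88) = 1/0.39192 ≈ 2.552.
ΔY = k × ΔG = (−$579 billion) / 0.39192 ≈ −$1,477 billion.

−$1,477 billion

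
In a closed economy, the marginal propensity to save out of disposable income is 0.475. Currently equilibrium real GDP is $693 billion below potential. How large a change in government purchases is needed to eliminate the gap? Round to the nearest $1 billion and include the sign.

MPC = 1 − MPS = 1 − 0.475 = 0.525.
Spending multiplier = 1/(1 − MPC) = 1/(1 − 0.525) = 1/0.475 ≈ 2.105.
Need ΔY = +$693 billion, so ΔG = ΔY/k = (+$693 billion) × 0.475 ≈ +$329 billion.
The government should increase government purchases by $329 billion.

+$329 billion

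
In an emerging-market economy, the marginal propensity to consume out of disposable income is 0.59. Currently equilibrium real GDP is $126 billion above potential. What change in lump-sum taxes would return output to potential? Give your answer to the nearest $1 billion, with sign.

Spending multiplier = 1/(1 − MPC) = 1/(1 − 0.59) = 1/0.41 ≈ 2.439.
Tax multiplier = −c·k = −0.59/0.41 ≈ −1.439. Need ΔY = −$126 billion, so ΔT = ΔY/(−c·k) = −(−$126 billion) × 0.41 / 0.59 ≈ +$88 billion.
The government should raise lump-sum taxes by $88 billion.

+$88 billion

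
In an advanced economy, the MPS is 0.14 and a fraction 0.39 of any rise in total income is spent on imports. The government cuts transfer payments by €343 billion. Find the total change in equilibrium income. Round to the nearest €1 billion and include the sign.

−€557 billion

MPC = 1 − MPS = 1 − 0.14 = 0.86.
The transfer change shifts disposable income by −€343 billion, so first-round consumption changes by c·ΔTR = 0.86 × (−€343 billion) = −€294.98 billion.
Expenditure multiplier = 1/(1 − c + m) = 1/(1 − 0.86 + 0.39) = 1/0.53 ≈ 1.887.
The transfer multiplier is c × k ≈ 1.623, so ΔY = k × (c·ΔTR) = (−€294.98 billion) / 0.53 ≈ −€557 billion.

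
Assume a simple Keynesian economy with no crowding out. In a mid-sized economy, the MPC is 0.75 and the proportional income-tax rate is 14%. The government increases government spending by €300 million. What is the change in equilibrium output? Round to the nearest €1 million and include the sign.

+€845 million

Spending multiplier = 1/(1 − c(1−t)) = 1/(1 − 0.75×0.86) = 1/0.355 ≈ 2.817.
ΔY = k × ΔG = (+€300 million) / 0.355 ≈ +€845 million.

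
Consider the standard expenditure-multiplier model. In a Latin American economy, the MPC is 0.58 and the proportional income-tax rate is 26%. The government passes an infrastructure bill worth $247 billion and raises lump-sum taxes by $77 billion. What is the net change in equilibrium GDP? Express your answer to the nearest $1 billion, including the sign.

+$354 billion

Expenditure multiplier = 1/(1 − c(1−t)) = 1/(1 − 0.58×0.74) = 1/0.5708 ≈ 1.752.
ΔG contributes k·ΔG = (+$247 billion) / 0.5708 ≈ +$432.7 billion.
ΔT of +$77 billion changes first-round spending by −c·ΔT = −$44.66 billion, contributing k·(−c·ΔT) = (−$44.66 billion) / 0.5708 ≈ −$78.2 billion.
Net ΔY = k(ΔG − c·ΔT) = (+$202.34 billion) / 0.5708 ≈ +$354 billion.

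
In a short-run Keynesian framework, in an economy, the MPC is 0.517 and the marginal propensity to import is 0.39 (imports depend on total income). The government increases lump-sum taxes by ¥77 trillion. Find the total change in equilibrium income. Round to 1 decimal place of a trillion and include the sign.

−¥45.6 trillion

A lump-sum tax change of +¥77 trillion shifts disposable income by −¥77 trillion; first-round consumption changes by −c × ΔT = −0.517 × (+¥77 trillion) = −¥39.809 trillion.
Expenditure multiplier = 1/(1 − c + m) = 1/(1 − 0.517 + 0.39) = 1/0.873 ≈ 1.145.
The tax multiplier is −c × k ≈ −0.592, so ΔY = k × (−c·ΔT) = (−¥39.809 trillion) / 0.873 ≈ −¥45.6 trillion.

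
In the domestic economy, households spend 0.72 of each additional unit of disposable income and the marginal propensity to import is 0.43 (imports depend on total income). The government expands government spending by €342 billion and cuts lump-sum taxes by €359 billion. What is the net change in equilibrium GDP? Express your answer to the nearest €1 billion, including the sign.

+€846 billion

Expenditure multiplier = 1/(1 − c + m) = 1/(1 − 0.72 + 0.43) = 1/0.71 ≈ 1.408.
ΔG contributes k·ΔG = (+€342 billion) / 0.71 ≈ +€481.7 billion.
ΔT of −€359 billion changes first-round spending by −c·ΔT = +€258.48 billion, contributing k·(−c·ΔT) = (+€258.48 billion) / 0.71 ≈ +€364.1 billion.
Net ΔY = k(ΔG − c·ΔT) = (+€600.48 billion) / 0.71 ≈ +€846 billion.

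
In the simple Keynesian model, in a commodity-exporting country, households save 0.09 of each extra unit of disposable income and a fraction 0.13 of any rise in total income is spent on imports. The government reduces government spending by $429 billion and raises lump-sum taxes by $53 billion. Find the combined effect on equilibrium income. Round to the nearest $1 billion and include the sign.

MPC = 1 − MPS = 1 − 0.09 = 0.91.
Expenditure multiplier = 1/(1 − c + m) = 1/(1 − 0.91 + 0.13) = 1/0.22 ≈ 4.545.
ΔG contributes k·ΔG = (−$429 billion) / 0.22 = −$1,950 billion.
ΔT of +$53 billion changes first-round spending by −c·ΔT = −$48.23 billion, contributing k·(−c·ΔT) = (−$48.23 billion) / 0.22 ≈ −$219.2 billion.
Net ΔY = k(ΔG − c·ΔT) = (−$477.23 billion) / 0.22 ≈ −$2,169 billion.

−$2,169 billion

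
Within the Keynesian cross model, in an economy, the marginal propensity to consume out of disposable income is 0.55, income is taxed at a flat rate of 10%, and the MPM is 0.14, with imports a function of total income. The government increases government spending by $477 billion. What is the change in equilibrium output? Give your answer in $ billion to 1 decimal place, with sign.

+$739.5 billion

Spending multiplier = 1/(1 − c(1−t) + m) = 1/(1 − 0.55×0.9 + 0.14) = 1/0.645 ≈ 1.55.
ΔY = k × ΔG = (+$477 billion) / 0.645 ≈ +$739.5 billion.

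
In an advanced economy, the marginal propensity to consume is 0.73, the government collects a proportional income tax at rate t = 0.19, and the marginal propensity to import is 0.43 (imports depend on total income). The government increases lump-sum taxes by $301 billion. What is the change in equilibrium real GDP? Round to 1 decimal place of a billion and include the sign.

A lump-sum tax change of +$301 billion shifts disposable income by −$301 billion; first-round consumption changes by −c × ΔT = −0.73 × (+$301 billion) = −$219.73 billion.
Expenditure multiplier = 1/(1 − c(1−t) + m) = 1/(1 − 0.73×0.81 + 0.43) = 1/0.8387 ≈ 1.192.
The tax multiplier is −c × k ≈ −0.87, so ΔY = k × (−c·ΔT) = (−$219.73 billion) / 0.8387 ≈ −$262 billion.

−$262.0 billion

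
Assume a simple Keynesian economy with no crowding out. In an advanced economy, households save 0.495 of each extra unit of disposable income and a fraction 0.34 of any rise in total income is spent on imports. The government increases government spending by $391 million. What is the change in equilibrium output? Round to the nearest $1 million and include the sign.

MPC = 1 − MPS = 1 − 0.495 = 0.505.
Spending multiplier = 1/(1 − c + m) = 1/(1 − 0.505 + 0.34) = 1/0.835 ≈ 1.198.
ΔY = k × ΔG = (+$391 million) / 0.835 ≈ +$468 million.

+$468 million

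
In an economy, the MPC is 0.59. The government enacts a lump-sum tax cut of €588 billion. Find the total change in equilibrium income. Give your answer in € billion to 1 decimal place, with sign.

A lump-sum tax change of −€588 billion shifts disposable income by +€588 billion; first-round consumption changes by −c × ΔT = −0.59 × (−€588 billion) = +€346.92 billion.
Expenditure multiplier = 1/(1 − MPC) = 1/(1 − 0.59) = 1/0.41 ≈ 2.439.
The tax multiplier is −c × k ≈ −1.439, so ΔY = k × (−c·ΔT) = (+€346.92 billion) / 0.41 ≈ +€846.1 billion.

+€846.1 billion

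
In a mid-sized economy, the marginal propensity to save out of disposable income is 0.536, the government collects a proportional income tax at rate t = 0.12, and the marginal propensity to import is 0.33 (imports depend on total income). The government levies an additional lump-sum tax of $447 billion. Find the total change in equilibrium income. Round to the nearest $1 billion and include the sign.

−$225 billion

MPC = 1 − MPS = 1 − 0.536 = 0.464.
A lump-sum tax change of +$447 billion shifts disposable income by −$447 billion; first-round consumption changes by −c × ΔT = −0.464 × (+$447 billion) = −$207.408 billion.
Expenditure multiplier = 1/(1 − c(1−t) + m) = 1/(1 − 0.464×0.88 + 0.33) = 1/0.92168 ≈ 1.085.
The tax multiplier is −c × k ≈ −0.503, so ΔY = k × (−c·ΔT) = (−$207.408 billion) / 0.92168 ≈ −$225 billion.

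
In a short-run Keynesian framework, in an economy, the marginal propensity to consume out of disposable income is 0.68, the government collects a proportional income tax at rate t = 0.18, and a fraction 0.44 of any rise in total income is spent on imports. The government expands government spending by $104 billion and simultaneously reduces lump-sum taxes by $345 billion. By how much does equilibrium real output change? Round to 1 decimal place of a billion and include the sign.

Expenditure multiplier = 1/(1 − c(1−t) + m) = 1/(1 − 0.68×0.82 + 0.44) = 1/0.8824 ≈ 1.133.
ΔG contributes k·ΔG = (+$104 billion) / 0.8824 ≈ +$117.9 billion.
ΔT of −$345 billion changes first-round spending by −c·ΔT = +$234.6 billion, contributing k·(−c·ΔT) = (+$234.6 billion) / 0.8824 ≈ +$265.9 billion.
Net ΔY = k(ΔG − c·ΔT) = (+$338.6 billion) / 0.8824 ≈ +$383.7 billion.

+$383.7 billion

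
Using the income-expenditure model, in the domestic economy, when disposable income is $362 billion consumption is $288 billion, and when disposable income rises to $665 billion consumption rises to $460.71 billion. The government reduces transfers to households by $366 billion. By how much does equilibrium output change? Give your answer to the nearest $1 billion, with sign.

−$485 billion

MPC = ΔC/ΔYd = (460.71 − 288)/(665 − 362) = 172.71/303 = 0.57.
The transfer change shifts disposable income by −$366 billion, so first-round consumption changes by c·ΔTR = 0.57 × (−$366 billion) = −$208.62 billion.
Expenditure multiplier = 1/(1 − MPC) = 1/(1 − 0.57) = 1/0.43 ≈ 2.326.
The transfer multiplier is c × k ≈ 1.326, so ΔY = k × (c·ΔTR) = (−$208.62 billion) / 0.43 ≈ −$485 billion.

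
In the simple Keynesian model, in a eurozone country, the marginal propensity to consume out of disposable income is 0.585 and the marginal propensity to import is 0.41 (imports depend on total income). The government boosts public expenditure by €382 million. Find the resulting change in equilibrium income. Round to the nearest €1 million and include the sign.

Expenditure multiplier = 1/(1 − c + m) = 1/(1 − 0.585 + 0.41) = 1/0.825 ≈ 1.212.
ΔY = k × ΔG = (+€382 million) / 0.825 ≈ +€463 million.

+€463 million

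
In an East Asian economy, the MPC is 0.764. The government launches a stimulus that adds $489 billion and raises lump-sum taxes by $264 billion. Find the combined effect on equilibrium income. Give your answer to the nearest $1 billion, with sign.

+$1,217 billion

Expenditure multiplier = 1/(1 − MPC) = 1/(1 − 0.764) = 1/0.236 ≈ 4.237.
ΔG contributes k·ΔG = (+$489 billion) / 0.236 ≈ +$2,072 billion.
ΔT of +$264 billion changes first-round spending by −c·ΔT = −$201.696 billion, contributing k·(−c·ΔT) = (−$201.696 billion) / 0.236 ≈ −$854.6 billion.
Net ΔY = k(ΔG − c·ΔT) = (+$287.304 billion) / 0.236 ≈ +$1,217 billion.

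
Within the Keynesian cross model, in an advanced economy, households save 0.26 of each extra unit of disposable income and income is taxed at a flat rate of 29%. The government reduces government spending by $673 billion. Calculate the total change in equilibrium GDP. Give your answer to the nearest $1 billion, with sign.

−$1,418 billion

MPC = 1 − MPS = 1 − 0.26 = 0.74.
Expenditure multiplier = 1/(1 − c(1−t)) = 1/(1 − 0.74×0.71) = 1/0.4746 ≈ 2.107.
ΔY = k × ΔG = (−$673 billion) / 0.4746 ≈ −$1,418 billion.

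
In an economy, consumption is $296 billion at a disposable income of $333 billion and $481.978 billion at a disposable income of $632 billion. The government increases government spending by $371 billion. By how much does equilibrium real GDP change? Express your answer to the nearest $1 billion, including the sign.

MPC = ΔC/ΔYd = (481.978 − 296)/(632 − 333) = 185.978/299 = 0.622.
Spending multiplier = 1/(1 − MPC) = 1/(1 − 0.622) = 1/0.378 ≈ 2.646.
ΔY = k × ΔG = (+$371 billion) / 0.378 ≈ +$981 billion.

+$981 billion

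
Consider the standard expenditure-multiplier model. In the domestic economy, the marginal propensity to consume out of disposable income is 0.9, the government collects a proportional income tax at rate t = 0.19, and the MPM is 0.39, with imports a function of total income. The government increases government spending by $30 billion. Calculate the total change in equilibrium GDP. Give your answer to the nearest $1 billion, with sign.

+$45 billion

Expenditure multiplier = 1/(1 − c(1−t) + m) = 1/(1 − 0.9×0.81 + 0.39) = 1/0.661 ≈ 1.513.
ΔY = k × ΔG = (+$30 billion) / 0.661 ≈ +$45 billion.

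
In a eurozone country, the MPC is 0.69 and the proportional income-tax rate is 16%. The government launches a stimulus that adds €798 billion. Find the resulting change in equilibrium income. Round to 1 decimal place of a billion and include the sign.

+€1,898.2 billion

Expenditure multiplier = 1/(1 − c(1−t)) = 1/(1 − 0.69×0.84) = 1/0.4204 ≈ 2.379.
ΔY = k × ΔG = (+€798 billion) / 0.4204 ≈ +€1,898.2 billion.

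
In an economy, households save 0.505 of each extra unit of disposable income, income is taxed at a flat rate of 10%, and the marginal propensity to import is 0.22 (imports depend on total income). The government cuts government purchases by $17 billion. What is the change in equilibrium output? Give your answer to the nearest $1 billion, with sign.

MPC = 1 − MPS = 1 − 0.505 = 0.495.
Government-spending multiplier = 1/(1 − c(1−t) + m) = 1/(1 − 0.495×0.9 + 0.22) = 1/0.7745 ≈ 1.291.
ΔY = k × ΔG = (−$17 billion) / 0.7745 ≈ −$22 billion.

−$22 billion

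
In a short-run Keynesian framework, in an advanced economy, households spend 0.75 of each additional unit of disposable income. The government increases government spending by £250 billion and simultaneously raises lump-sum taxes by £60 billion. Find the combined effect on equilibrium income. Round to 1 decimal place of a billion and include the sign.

Expenditure multiplier = 1/(1 − MPC) = 1/(1 − 0.75) = 1/0.25 = 4.
ΔG contributes k·ΔG = (+£250 billion) / 0.25 = +£1,000 billion.
ΔT of +£60 billion changes first-round spending by −c·ΔT = −£45 billion, contributing k·(−c·ΔT) = (−£45 billion) / 0.25 = −£180 billion.
Net ΔY = k(ΔG − c·ΔT) = (+£205 billion) / 0.25 = +£820 billion.

+£820.0 billion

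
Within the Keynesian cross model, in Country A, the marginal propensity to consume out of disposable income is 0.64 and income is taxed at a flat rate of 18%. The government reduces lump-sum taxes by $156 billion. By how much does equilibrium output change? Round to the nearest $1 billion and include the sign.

+$210 billion

A lump-sum tax change of −$156 billion shifts disposable income by +$156 billion; first-round consumption changes by −c × ΔT = −0.64 × (−$156 billion) = +$99.84 billion.
Expenditure multiplier = 1/(1 − c(1−t)) = 1/(1 − 0.64×0.82) = 1/0.4752 ≈ 2.104.
The tax multiplier is −c × k ≈ −1.347, so ΔY = k × (−c·ΔT) = (+$99.84 billion) / 0.4752 ≈ +$210 billion.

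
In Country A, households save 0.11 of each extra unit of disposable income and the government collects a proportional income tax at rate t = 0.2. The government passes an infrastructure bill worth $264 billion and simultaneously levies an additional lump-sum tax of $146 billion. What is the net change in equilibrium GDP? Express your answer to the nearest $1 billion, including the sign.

+$465 billion

MPC = 1 − MPS = 1 − 0.11 = 0.89.
Expenditure multiplier = 1/(1 − c(1−t)) = 1/(1 − 0.89×0.8) = 1/0.288 ≈ 3.472.
ΔG contributes k·ΔG = (+$264 billion) / 0.288 ≈ +$916.7 billion.
ΔT of +$146 billion changes first-round spending by −c·ΔT = −$129.94 billion, contributing k·(−c·ΔT) = (−$129.94 billion) / 0.288 ≈ −$451.2 billion.
Net ΔY = k(ΔG − c·ΔT) = (+$134.06 billion) / 0.288 ≈ +$465 billion.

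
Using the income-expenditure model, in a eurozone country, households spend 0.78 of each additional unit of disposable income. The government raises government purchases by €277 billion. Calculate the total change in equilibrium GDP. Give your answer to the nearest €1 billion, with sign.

Spending multiplier = 1/(1 − MPC) = 1/(1 − 0.78) = 1/0.22 ≈ 4.545.
ΔY = k × ΔG = (+€277 billion) / 0.22 ≈ +€1,259 billion.

+€1,259 billion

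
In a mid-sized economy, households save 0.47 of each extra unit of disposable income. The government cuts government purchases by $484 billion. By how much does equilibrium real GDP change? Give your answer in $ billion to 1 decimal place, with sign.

−$1,029.8 billion

MPC = 1 − MPS = 1 − 0.47 = 0.53.
Spending multiplier = 1/(1 − MPC) = 1/(1 − 0.53) = 1/0.47 ≈ 2.128.
ΔY = k × ΔG = (−$484 billion) / 0.47 ≈ −$1,029.8 billion.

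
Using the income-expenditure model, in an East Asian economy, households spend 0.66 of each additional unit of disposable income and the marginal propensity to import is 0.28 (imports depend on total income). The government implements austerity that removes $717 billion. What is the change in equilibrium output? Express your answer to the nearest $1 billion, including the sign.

−$1,156 billion

Government-spending multiplier = 1/(1 − c + m) = 1/(1 − 0.66 + 0.28) = 1/0.62 ≈ 1.613.
ΔY = k × ΔG = (−$717 billion) / 0.62 ≈ −$1,156 billion.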